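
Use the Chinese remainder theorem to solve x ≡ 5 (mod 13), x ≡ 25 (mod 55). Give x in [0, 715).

Write x = 5 + 13·k. Then 13·k ≡ 25 − 5 ≡ 20 (mod 55).
Need 13⁻¹ mod 55. Extended Euclid on (55, 13):
55 = 4*13 + 3
13 = 4*3 + 1
3 = 3*1 + 0
Back-substitute:
1 = 13 − 4·3
1 = −4·55 + 17·13
13⁻¹ ≡ 17 (mod 55), so k ≡ 17·20 ≡ 10 (mod 55).
x = 5 + 13·10 = 135.

135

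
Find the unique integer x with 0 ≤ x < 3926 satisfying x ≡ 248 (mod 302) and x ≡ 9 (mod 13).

Write x = 248 + 302·k. Then 302·k ≡ 9 − 248 ≡ 8 (mod 13).
Need 302⁻¹ mod 13. Extended Euclid on (13, 3):
13 = 4*3 + 1
3 = 3*1 + 0
Back-substitute:
1 = 13 − 4·3
302⁻¹ ≡ 9 (mod 13), so k ≡ 9·8 ≡ 7 (mod 13).
x = 248 + 302·7 = 2362.

2362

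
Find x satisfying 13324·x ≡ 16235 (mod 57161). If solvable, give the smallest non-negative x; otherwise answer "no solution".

7230

First find gcd(13324, 57161):
57161 = 4*13324 + 3865
13324 = 3*3865 + 1729
3865 = 2*1729 + 407
1729 = 4*407 + 101
407 = 4*101 + 3
101 = 33*3 + 2
3 = 1*2 + 1
2 = 2*1 + 0
gcd = 1, so a unique solution mod 57161 exists.
Back-substitute for the Bézout coefficients:
1 = 3 − 2
1 = −101 + 34·3
1 = 34·407 − 137·101
1 = −137·1729 + 582·407
1 = 582·3865 − 1301·1729
1 = −1301·13324 + 4485·3865
1 = 4485·57161 − 19241·13324
So 13324·(-19241) ≡ 1 (mod 57161), giving 13324⁻¹ ≡ 37920.
x ≡ 13324⁻¹·16235 ≡ 37920·16235 ≡ 7230 (mod 57161).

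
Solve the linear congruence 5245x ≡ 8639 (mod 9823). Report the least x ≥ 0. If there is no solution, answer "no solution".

9304

First find gcd(5245, 9823):
9823 = 1×5245 + 4578
5245 = 1×4578 + 667
4578 = 6×667 + 576
667 = 1×576 + 91
576 = 6×91 + 30
91 = 3×30 + 1
30 = 30×1 + 0
gcd = 1, so a unique solution mod 9823 exists.
Back-substitute for the Bézout coefficients:
1 = 91 − 3·30
1 = −3·576 + 19·91
1 = 19·667 − 22·576
1 = −22·4578 + 151·667
1 = 151·5245 − 173·4578
1 = −173·9823 + 324·5245
So 5245·(324) ≡ 1 (mod 9823), giving 5245⁻¹ ≡ 324.
x ≡ 5245⁻¹·8639 ≡ 324·8639 ≡ 9304 (mod 9823).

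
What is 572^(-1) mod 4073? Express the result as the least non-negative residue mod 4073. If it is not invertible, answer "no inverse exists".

Run Euclid on (4073, 572):
4073 = 7×572 + 69
572 = 8×69 + 20
69 = 3×20 + 9
20 = 2×9 + 2
9 = 4×2 + 1
2 = 2×1 + 0
The gcd is 1. Working backward:
1 = 9 − 4·2
1 = −4·20 + 9·9
1 = 9·69 − 31·20
1 = −31·572 + 257·69
1 = 257·4073 − 1830·572
So 572·(-1830) ≡ 1 (mod 4073), and -1830 ≡ 2243 (mod 4073).

2243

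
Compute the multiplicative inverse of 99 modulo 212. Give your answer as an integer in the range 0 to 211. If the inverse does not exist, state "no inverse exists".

Run Euclid on (212, 99):
212 = 2·99 + 14
99 = 7·14 + 1
14 = 14·1 + 0
The gcd is 1. Working backward:
1 = 99 − 7·14
1 = −7·212 + 15·99
So 99·15 ≡ 1 (mod 212).

15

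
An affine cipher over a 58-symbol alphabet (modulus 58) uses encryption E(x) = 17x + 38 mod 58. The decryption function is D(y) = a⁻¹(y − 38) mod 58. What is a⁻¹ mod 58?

41

gcd(58, 17) by repeated division:
58 = 3×17 + 7
17 = 2×7 + 3
7 = 2×3 + 1
3 = 3×1 + 0
The gcd is 1. Working backward:
1 = 7 − 2·3
1 = −2·17 + 5·7
1 = 5·58 − 17·17
Thus 17·(-17) ≡ 1 (mod 58); reducing, -17 mod 58 = 41.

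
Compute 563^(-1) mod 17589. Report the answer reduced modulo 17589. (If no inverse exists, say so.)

Apply the Euclidean algorithm to 17589 and 563:
17589 = 31×563 + 136
563 = 4×136 + 19
136 = 7×19 + 3
19 = 6×3 + 1
3 = 3×1 + 0
gcd = 1, so the inverse exists. Back-substitute:
1 = 19 − 6·3
1 = −6·136 + 43·19
1 = 43·563 − 178·136
1 = −178·17589 + 5561·563
So 563·5561 ≡ 1 (mod 17589).

5561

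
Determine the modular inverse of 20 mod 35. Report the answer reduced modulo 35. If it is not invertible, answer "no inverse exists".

no inverse exists

Euclidean algorithm on 35, 20:
35 = 1*20 + 15
20 = 1*15 + 5
15 = 3*5 + 0
Since gcd = 5 > 1, 20 is not a unit mod 35.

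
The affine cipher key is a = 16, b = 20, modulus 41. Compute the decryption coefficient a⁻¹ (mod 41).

gcd(41, 16) by repeated division:
41 = 2*16 + 9
16 = 1*9 + 7
9 = 1*7 + 2
7 = 3*2 + 1
2 = 2*1 + 0
gcd = 1, so the inverse exists. Back-substitute:
1 = 7 − 3·2
1 = −3·9 + 4·7
1 = 4·16 − 7·9
1 = −7·41 + 18·16
So 16·18 ≡ 1 (mod 41).

18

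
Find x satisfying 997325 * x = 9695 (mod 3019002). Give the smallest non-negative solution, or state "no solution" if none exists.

111367

First find gcd(997325, 3019002):
3019002 = 3*997325 + 27027
997325 = 36*27027 + 24353
27027 = 1*24353 + 2674
24353 = 9*2674 + 287
2674 = 9*287 + 91
287 = 3*91 + 14
91 = 6*14 + 7
14 = 2*7 + 0
gcd = 7 and 7 | 9695, so solutions exist. Divide through by 7: 142475x ≡ 1385 (mod 431286).
Now find 142475⁻¹ mod 431286:
431286 = 3×142475 + 3861
142475 = 36×3861 + 3479
3861 = 1×3479 + 382
3479 = 9×382 + 41
382 = 9×41 + 13
41 = 3×13 + 2
13 = 6×2 + 1
2 = 2×1 + 0
Back-substitute:
1 = 13 − 6·2
1 = −6·41 + 19·13
1 = 19·382 − 177·41
1 = −177·3479 + 1612·382
1 = 1612·3861 − 1789·3479
1 = −1789·142475 + 66016·3861
1 = 66016·431286 − 199837·142475
So 142475·(-199837) ≡ 1 (mod 431286), i.e. 142475⁻¹ ≡ 231449.
Then x ≡ 231449·1385 ≡ 111367 (mod 431286); the smallest non-negative solution is x = 111367.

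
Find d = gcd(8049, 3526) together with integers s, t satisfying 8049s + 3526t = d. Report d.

1

Repeated division:
8049 = 2*3526 + 997
3526 = 3*997 + 535
997 = 1*535 + 462
535 = 1*462 + 73
462 = 6*73 + 24
73 = 3*24 + 1
24 = 24*1 + 0
gcd(8049, 3526) = 1.
Back-substituting:
1 = 73 − 3·24
1 = −3·462 + 19·73
1 = 19·535 − 22·462
1 = −22·997 + 41·535
1 = 41·3526 − 145·997
1 = −145·8049 + 331·3526
So 1 = (-145)·8049 + (331)·3526.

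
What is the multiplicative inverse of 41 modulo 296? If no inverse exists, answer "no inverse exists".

65

Extended Euclidean algorithm:
296 = 7×41 + 9
41 = 4×9 + 5
9 = 1×5 + 4
5 = 1×4 + 1
4 = 4×1 + 0
Since gcd(41, 296) = 1, back-substitute to write 1 as a combination:
1 = 5 − 4
1 = −9 + 2·5
1 = 2·41 − 9·9
1 = −9·296 + 65·41
So 41·65 ≡ 1 (mod 296).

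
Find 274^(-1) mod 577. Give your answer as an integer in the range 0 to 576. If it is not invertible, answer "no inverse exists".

179

Run Euclid on (577, 274):
577 = 2*274 + 29
274 = 9*29 + 13
29 = 2*13 + 3
13 = 4*3 + 1
3 = 3*1 + 0
gcd = 1, so the inverse exists. Back-substitute:
1 = 13 − 4·3
1 = −4·29 + 9·13
1 = 9·274 − 85·29
1 = −85·577 + 179·274
So 274·179 ≡ 1 (mod 577).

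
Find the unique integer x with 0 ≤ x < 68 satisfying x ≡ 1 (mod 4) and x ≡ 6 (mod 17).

57

Write x = 1 + 4·k. Then 4·k ≡ 6 − 1 ≡ 5 (mod 17).
Need 4⁻¹ mod 17. Extended Euclid on (17, 4):
17 = 4*4 + 1
4 = 4*1 + 0
Back-substitute:
1 = 17 − 4·4
4⁻¹ ≡ 13 (mod 17), so k ≡ 13·5 ≡ 14 (mod 17).
x = 1 + 4·14 = 57.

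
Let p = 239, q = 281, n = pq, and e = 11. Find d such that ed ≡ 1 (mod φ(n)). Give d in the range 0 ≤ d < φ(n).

φ(n) = (p−1)(q−1) = 238·280 = 66640.
Need d with 11·d ≡ 1 (mod 66640). Apply the extended Euclidean algorithm:
66640 = 6058*11 + 2
11 = 5*2 + 1
2 = 2*1 + 0
Back-substitute:
1 = 11 − 5·2
1 = −5·66640 + 30291·11
So 11·30291 ≡ 1 (mod 66640), hence d = 30291.

30291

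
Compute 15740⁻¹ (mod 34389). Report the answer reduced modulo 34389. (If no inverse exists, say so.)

Run Euclid on (34389, 15740):
34389 = 2·15740 + 2909
15740 = 5·2909 + 1195
2909 = 2·1195 + 519
1195 = 2·519 + 157
519 = 3·157 + 48
157 = 3·48 + 13
48 = 3·13 + 9
13 = 1·9 + 4
9 = 2·4 + 1
4 = 4·1 + 0
The gcd is 1. Working backward:
1 = 9 − 2·4
1 = −2·13 + 3·9
1 = 3·48 − 11·13
1 = −11·157 + 36·48
1 = 36·519 − 119·157
1 = −119·1195 + 274·519
1 = 274·2909 − 667·1195
1 = −667·15740 + 3609·2909
1 = 3609·34389 − 7885·15740
Hence 15740⁻¹ ≡ -7885 ≡ 26504 (mod 34389).

26504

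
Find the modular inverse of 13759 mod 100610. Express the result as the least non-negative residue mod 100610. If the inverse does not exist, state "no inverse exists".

37439

Run Euclid on (100610, 13759):
100610 = 7·13759 + 4297
13759 = 3·4297 + 868
4297 = 4·868 + 825
868 = 1·825 + 43
825 = 19·43 + 8
43 = 5·8 + 3
8 = 2·3 + 2
3 = 1·2 + 1
2 = 2·1 + 0
The gcd is 1. Working backward:
1 = 3 − 2
1 = −8 + 3·3
1 = 3·43 − 16·8
1 = −16·825 + 307·43
1 = 307·868 − 323·825
1 = −323·4297 + 1599·868
1 = 1599·13759 − 5120·4297
1 = −5120·100610 + 37439·13759
So 13759·37439 ≡ 1 (mod 100610).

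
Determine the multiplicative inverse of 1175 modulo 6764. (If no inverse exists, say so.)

gcd(6764, 1175) by repeated division:
6764 = 5×1175 + 889
1175 = 1×889 + 286
889 = 3×286 + 31
286 = 9×31 + 7
31 = 4×7 + 3
7 = 2×3 + 1
3 = 3×1 + 0
gcd = 1, so the inverse exists. Back-substitute:
1 = 7 − 2·3
1 = −2·31 + 9·7
1 = 9·286 − 83·31
1 = −83·889 + 258·286
1 = 258·1175 − 341·889
1 = −341·6764 + 1963·1175
So 1175·1963 ≡ 1 (mod 6764).

1963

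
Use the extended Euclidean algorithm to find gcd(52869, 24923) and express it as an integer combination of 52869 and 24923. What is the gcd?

Apply Euclid's algorithm to 52869 and 24923:
52869 = 2·24923 + 3023
24923 = 8·3023 + 739
3023 = 4·739 + 67
739 = 11·67 + 2
67 = 33·2 + 1
2 = 2·1 + 0
gcd(52869, 24923) = 1.
Express as a combination:
1 = 67 − 33·2
1 = −33·739 + 364·67
1 = 364·3023 − 1489·739
1 = −1489·24923 + 12276·3023
1 = 12276·52869 − 26041·24923
So 1 = (12276)·52869 + (-26041)·24923.

1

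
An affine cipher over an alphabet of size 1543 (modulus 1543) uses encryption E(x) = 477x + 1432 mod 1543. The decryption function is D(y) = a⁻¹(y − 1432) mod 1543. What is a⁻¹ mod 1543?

1171

Run Euclid on (1543, 477):
1543 = 3×477 + 112
477 = 4×112 + 29
112 = 3×29 + 25
29 = 1×25 + 4
25 = 6×4 + 1
4 = 4×1 + 0
The gcd is 1. Working backward:
1 = 25 − 6·4
1 = −6·29 + 7·25
1 = 7·112 − 27·29
1 = −27·477 + 115·112
1 = 115·1543 − 372·477
So 477·(-372) ≡ 1 (mod 1543), and -372 ≡ 1171 (mod 1543).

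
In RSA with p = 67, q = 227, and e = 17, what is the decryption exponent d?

10529

φ(n) = (p−1)(q−1) = 66·226 = 14916.
Need d with 17·d ≡ 1 (mod 14916). Apply the extended Euclidean algorithm:
14916 = 877·17 + 7
17 = 2·7 + 3
7 = 2·3 + 1
3 = 3·1 + 0
Back-substitute:
1 = 7 − 2·3
1 = −2·17 + 5·7
1 = 5·14916 − 4387·17
So 17·(-4387) ≡ 1 (mod 14916), hence d ≡ -4387 ≡ 10529 (mod 14916).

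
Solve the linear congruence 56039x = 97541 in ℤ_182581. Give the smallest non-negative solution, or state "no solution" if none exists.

First find gcd(56039, 182581):
182581 = 3·56039 + 14464
56039 = 3·14464 + 12647
14464 = 1·12647 + 1817
12647 = 6·1817 + 1745
1817 = 1·1745 + 72
1745 = 24·72 + 17
72 = 4·17 + 4
17 = 4·4 + 1
4 = 4·1 + 0
gcd = 1, so a unique solution mod 182581 exists.
Back-substitute for the Bézout coefficients:
1 = 17 − 4·4
1 = −4·72 + 17·17
1 = 17·1745 − 412·72
1 = −412·1817 + 429·1745
1 = 429·12647 − 2986·1817
1 = −2986·14464 + 3415·12647
1 = 3415·56039 − 13231·14464
1 = −13231·182581 + 43108·56039
So 56039·(43108) ≡ 1 (mod 182581), giving 56039⁻¹ ≡ 43108.
x ≡ 56039⁻¹·97541 ≡ 43108·97541 ≡ 139579 (mod 182581).

139579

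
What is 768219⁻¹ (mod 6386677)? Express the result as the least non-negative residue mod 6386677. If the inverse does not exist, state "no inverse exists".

gcd(6386677, 768219) by repeated division:
6386677 = 8·768219 + 240925
768219 = 3·240925 + 45444
240925 = 5·45444 + 13705
45444 = 3·13705 + 4329
13705 = 3·4329 + 718
4329 = 6·718 + 21
718 = 34·21 + 4
21 = 5·4 + 1
4 = 4·1 + 0
Since gcd(768219, 6386677) = 1, back-substitute to write 1 as a combination:
1 = 21 − 5·4
1 = −5·718 + 171·21
1 = 171·4329 − 1031·718
1 = −1031·13705 + 3264·4329
1 = 3264·45444 − 10823·13705
1 = −10823·240925 + 57379·45444
1 = 57379·768219 − 182960·240925
1 = −182960·6386677 + 1521059·768219
So 768219·1521059 ≡ 1 (mod 6386677).

1521059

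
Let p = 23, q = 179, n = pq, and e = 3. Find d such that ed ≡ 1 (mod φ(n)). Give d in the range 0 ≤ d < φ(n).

φ(n) = (p−1)(q−1) = 22·178 = 3916.
Need d with 3·d ≡ 1 (mod 3916). Apply the extended Euclidean algorithm:
3916 = 1305×3 + 1
3 = 3×1 + 0
Back-substitute:
1 = 3916 − 1305·3
So 3·(-1305) ≡ 1 (mod 3916), hence d ≡ -1305 ≡ 2611 (mod 3916).

2611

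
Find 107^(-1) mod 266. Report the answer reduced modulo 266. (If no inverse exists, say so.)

gcd(266, 107) by repeated division:
266 = 2×107 + 52
107 = 2×52 + 3
52 = 17×3 + 1
3 = 3×1 + 0
gcd = 1, so the inverse exists. Back-substitute:
1 = 52 − 17·3
1 = −17·107 + 35·52
1 = 35·266 − 87·107
Hence 107⁻¹ ≡ -87 ≡ 179 (mod 266).

179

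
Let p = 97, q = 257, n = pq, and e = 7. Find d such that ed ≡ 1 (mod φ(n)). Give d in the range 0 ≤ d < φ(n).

φ(n) = (p−1)(q−1) = 96·256 = 24576.
Need d with 7·d ≡ 1 (mod 24576). Apply the extended Euclidean algorithm:
24576 = 3510·7 + 6
7 = 1·6 + 1
6 = 6·1 + 0
Back-substitute:
1 = 7 − 6
1 = −24576 + 3511·7
So 7·3511 ≡ 1 (mod 24576), hence d = 3511.

3511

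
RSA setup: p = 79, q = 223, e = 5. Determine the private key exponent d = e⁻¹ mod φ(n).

13853

φ(n) = (p−1)(q−1) = 78·222 = 17316.
Need d with 5·d ≡ 1 (mod 17316). Apply the extended Euclidean algorithm:
17316 = 3463·5 + 1
5 = 5·1 + 0
Back-substitute:
1 = 17316 − 3463·5
So 5·(-3463) ≡ 1 (mod 17316), hence d ≡ -3463 ≡ 13853 (mod 17316).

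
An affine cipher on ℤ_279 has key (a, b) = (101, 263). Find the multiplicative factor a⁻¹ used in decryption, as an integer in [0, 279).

221

gcd(279, 101) by repeated division:
279 = 2·101 + 77
101 = 1·77 + 24
77 = 3·24 + 5
24 = 4·5 + 4
5 = 1·4 + 1
4 = 4·1 + 0
Since gcd(101, 279) = 1, back-substitute to write 1 as a combination:
1 = 5 − 4
1 = −24 + 5·5
1 = 5·77 − 16·24
1 = −16·101 + 21·77
1 = 21·279 − 58·101
So 101·(-58) ≡ 1 (mod 279), and -58 ≡ 221 (mod 279).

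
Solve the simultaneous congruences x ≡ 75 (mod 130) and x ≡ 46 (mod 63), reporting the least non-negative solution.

5275

Write x = 75 + 130·k. Then 130·k ≡ 46 − 75 ≡ 34 (mod 63).
Need 130⁻¹ mod 63. Extended Euclid on (63, 4):
63 = 15×4 + 3
4 = 1×3 + 1
3 = 3×1 + 0
Back-substitute:
1 = 4 − 3
1 = −63 + 16·4
130⁻¹ ≡ 16 (mod 63), so k ≡ 16·34 ≡ 40 (mod 63).
x = 75 + 130·40 = 5275.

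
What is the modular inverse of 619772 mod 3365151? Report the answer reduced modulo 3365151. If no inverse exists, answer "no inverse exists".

Extended Euclidean algorithm:
3365151 = 5·619772 + 266291
619772 = 2·266291 + 87190
266291 = 3·87190 + 4721
87190 = 18·4721 + 2212
4721 = 2·2212 + 297
2212 = 7·297 + 133
297 = 2·133 + 31
133 = 4·31 + 9
31 = 3·9 + 4
9 = 2·4 + 1
4 = 4·1 + 0
Since gcd(619772, 3365151) = 1, back-substitute to write 1 as a combination:
1 = 9 − 2·4
1 = −2·31 + 7·9
1 = 7·133 − 30·31
1 = −30·297 + 67·133
1 = 67·2212 − 499·297
1 = −499·4721 + 1065·2212
1 = 1065·87190 − 19669·4721
1 = −19669·266291 + 60072·87190
1 = 60072·619772 − 139813·266291
1 = −139813·3365151 + 759137·619772
So 619772·759137 ≡ 1 (mod 3365151).

759137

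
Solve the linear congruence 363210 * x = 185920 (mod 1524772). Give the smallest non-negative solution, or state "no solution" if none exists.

39756

First find gcd(363210, 1524772):
1524772 = 4×363210 + 71932
363210 = 5×71932 + 3550
71932 = 20×3550 + 932
3550 = 3×932 + 754
932 = 1×754 + 178
754 = 4×178 + 42
178 = 4×42 + 10
42 = 4×10 + 2
10 = 5×2 + 0
gcd = 2 and 2 | 185920, so solutions exist. Divide through by 2: 181605x ≡ 92960 (mod 762386).
Now find 181605⁻¹ mod 762386:
762386 = 4·181605 + 35966
181605 = 5·35966 + 1775
35966 = 20·1775 + 466
1775 = 3·466 + 377
466 = 1·377 + 89
377 = 4·89 + 21
89 = 4·21 + 5
21 = 4·5 + 1
5 = 5·1 + 0
Back-substitute:
1 = 21 − 4·5
1 = −4·89 + 17·21
1 = 17·377 − 72·89
1 = −72·466 + 89·377
1 = 89·1775 − 339·466
1 = −339·35966 + 6869·1775
1 = 6869·181605 − 34684·35966
1 = −34684·762386 + 145605·181605
So 181605⁻¹ ≡ 145605 (mod 762386).
Then x ≡ 145605·92960 ≡ 39756 (mod 762386); the smallest non-negative solution is x = 39756.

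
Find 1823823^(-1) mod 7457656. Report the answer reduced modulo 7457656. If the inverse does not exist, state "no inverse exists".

Extended Euclidean algorithm:
7457656 = 4×1823823 + 162364
1823823 = 11×162364 + 37819
162364 = 4×37819 + 11088
37819 = 3×11088 + 4555
11088 = 2×4555 + 1978
4555 = 2×1978 + 599
1978 = 3×599 + 181
599 = 3×181 + 56
181 = 3×56 + 13
56 = 4×13 + 4
13 = 3×4 + 1
4 = 4×1 + 0
Since gcd(1823823, 7457656) = 1, back-substitute to write 1 as a combination:
1 = 13 − 3·4
1 = −3·56 + 13·13
1 = 13·181 − 42·56
1 = −42·599 + 139·181
1 = 139·1978 − 459·599
1 = −459·4555 + 1057·1978
1 = 1057·11088 − 2573·4555
1 = −2573·37819 + 8776·11088
1 = 8776·162364 − 37677·37819
1 = −37677·1823823 + 423223·162364
1 = 423223·7457656 − 1730569·1823823
Hence 1823823⁻¹ ≡ -1730569 ≡ 5727087 (mod 7457656).

5727087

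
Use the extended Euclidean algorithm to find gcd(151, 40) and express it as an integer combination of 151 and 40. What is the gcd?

1

Euclidean algorithm:
151 = 3×40 + 31
40 = 1×31 + 9
31 = 3×9 + 4
9 = 2×4 + 1
4 = 4×1 + 0
gcd(151, 40) = 1.
Express as a combination:
1 = 9 − 2·4
1 = −2·31 + 7·9
1 = 7·40 − 9·31
1 = −9·151 + 34·40
So 1 = (-9)·151 + (34)·40.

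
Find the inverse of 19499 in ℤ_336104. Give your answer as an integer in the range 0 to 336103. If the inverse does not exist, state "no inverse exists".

219875

gcd(336104, 19499) by repeated division:
336104 = 17*19499 + 4621
19499 = 4*4621 + 1015
4621 = 4*1015 + 561
1015 = 1*561 + 454
561 = 1*454 + 107
454 = 4*107 + 26
107 = 4*26 + 3
26 = 8*3 + 2
3 = 1*2 + 1
2 = 2*1 + 0
Since gcd(19499, 336104) = 1, back-substitute to write 1 as a combination:
1 = 3 − 2
1 = −26 + 9·3
1 = 9·107 − 37·26
1 = −37·454 + 157·107
1 = 157·561 − 194·454
1 = −194·1015 + 351·561
1 = 351·4621 − 1598·1015
1 = −1598·19499 + 6743·4621
1 = 6743·336104 − 116229·19499
So 19499·(-116229) ≡ 1 (mod 336104), and -116229 ≡ 219875 (mod 336104).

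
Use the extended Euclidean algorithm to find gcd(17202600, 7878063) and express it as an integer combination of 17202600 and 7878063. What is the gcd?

3

Repeated division:
17202600 = 2·7878063 + 1446474
7878063 = 5·1446474 + 645693
1446474 = 2·645693 + 155088
645693 = 4·155088 + 25341
155088 = 6·25341 + 3042
25341 = 8·3042 + 1005
3042 = 3·1005 + 27
1005 = 37·27 + 6
27 = 4·6 + 3
6 = 2·3 + 0
gcd(17202600, 7878063) = 3.
Working backward:
3 = 27 − 4·6
3 = −4·1005 + 149·27
3 = 149·3042 − 451·1005
3 = −451·25341 + 3757·3042
3 = 3757·155088 − 22993·25341
3 = −22993·645693 + 95729·155088
3 = 95729·1446474 − 214451·645693
3 = −214451·7878063 + 1167984·1446474
3 = 1167984·17202600 − 2550419·7878063
So 3 = (1167984)·17202600 + (-2550419)·7878063.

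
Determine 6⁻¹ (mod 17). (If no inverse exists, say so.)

Apply the Euclidean algorithm to 17 and 6:
17 = 2·6 + 5
6 = 1·5 + 1
5 = 5·1 + 0
Since gcd(6, 17) = 1, back-substitute to write 1 as a combination:
1 = 6 − 5
1 = −17 + 3·6
So 6·3 ≡ 1 (mod 17).

3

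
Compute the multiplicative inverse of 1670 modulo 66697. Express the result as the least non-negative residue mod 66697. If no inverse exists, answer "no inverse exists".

9066

Run Euclid on (66697, 1670):
66697 = 39·1670 + 1567
1670 = 1·1567 + 103
1567 = 15·103 + 22
103 = 4·22 + 15
22 = 1·15 + 7
15 = 2·7 + 1
7 = 7·1 + 0
The gcd is 1. Working backward:
1 = 15 − 2·7
1 = −2·22 + 3·15
1 = 3·103 − 14·22
1 = −14·1567 + 213·103
1 = 213·1670 − 227·1567
1 = −227·66697 + 9066·1670
So 1670·9066 ≡ 1 (mod 66697).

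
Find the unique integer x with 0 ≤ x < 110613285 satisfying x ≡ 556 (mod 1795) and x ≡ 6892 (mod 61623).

Write x = 556 + 1795·k. Then 1795·k ≡ 6892 − 556 ≡ 6336 (mod 61623).
Need 1795⁻¹ mod 61623. Extended Euclid on (61623, 1795):
61623 = 34*1795 + 593
1795 = 3*593 + 16
593 = 37*16 + 1
16 = 16*1 + 0
Back-substitute:
1 = 593 − 37·16
1 = −37·1795 + 112·593
1 = 112·61623 − 3845·1795
1795⁻¹ ≡ 57778 (mod 61623), so k ≡ 57778·6336 ≡ 40788 (mod 61623).
x = 556 + 1795·40788 = 73215016.

73215016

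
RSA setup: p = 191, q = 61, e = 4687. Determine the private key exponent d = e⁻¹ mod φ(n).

φ(n) = (p−1)(q−1) = 190·60 = 11400.
Need d with 4687·d ≡ 1 (mod 11400). Apply the extended Euclidean algorithm:
11400 = 2×4687 + 2026
4687 = 2×2026 + 635
2026 = 3×635 + 121
635 = 5×121 + 30
121 = 4×30 + 1
30 = 30×1 + 0
Back-substitute:
1 = 121 − 4·30
1 = −4·635 + 21·121
1 = 21·2026 − 67·635
1 = −67·4687 + 155·2026
1 = 155·11400 − 377·4687
So 4687·(-377) ≡ 1 (mod 11400), hence d ≡ -377 ≡ 11023 (mod 11400).

11023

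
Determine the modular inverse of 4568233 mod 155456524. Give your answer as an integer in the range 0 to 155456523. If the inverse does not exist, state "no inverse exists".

Apply the Euclidean algorithm to 155456524 and 4568233:
155456524 = 34·4568233 + 136602
4568233 = 33·136602 + 60367
136602 = 2·60367 + 15868
60367 = 3·15868 + 12763
15868 = 1·12763 + 3105
12763 = 4·3105 + 343
3105 = 9·343 + 18
343 = 19·18 + 1
18 = 18·1 + 0
The gcd is 1. Working backward:
1 = 343 − 19·18
1 = −19·3105 + 172·343
1 = 172·12763 − 707·3105
1 = −707·15868 + 879·12763
1 = 879·60367 − 3344·15868
1 = −3344·136602 + 7567·60367
1 = 7567·4568233 − 253055·136602
1 = −253055·155456524 + 8611437·4568233
So 4568233·8611437 ≡ 1 (mod 155456524).

8611437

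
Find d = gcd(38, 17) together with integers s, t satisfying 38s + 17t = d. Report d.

1

Apply Euclid's algorithm to 38 and 17:
38 = 2·17 + 4
17 = 4·4 + 1
4 = 4·1 + 0
gcd(38, 17) = 1.
Working backward:
1 = 17 − 4·4
1 = −4·38 + 9·17
So 1 = (-4)·38 + (9)·17.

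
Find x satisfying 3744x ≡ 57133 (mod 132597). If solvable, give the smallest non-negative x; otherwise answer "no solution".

no solution

gcd(3744, 132597):
132597 = 35*3744 + 1557
3744 = 2*1557 + 630
1557 = 2*630 + 297
630 = 2*297 + 36
297 = 8*36 + 9
36 = 4*9 + 0
gcd = 9, but 9 ∤ 57133, so the congruence has no solution.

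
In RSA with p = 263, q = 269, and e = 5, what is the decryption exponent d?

φ(n) = (p−1)(q−1) = 262·268 = 70216.
Need d with 5·d ≡ 1 (mod 70216). Apply the extended Euclidean algorithm:
70216 = 14043*5 + 1
5 = 5*1 + 0
Back-substitute:
1 = 70216 − 14043·5
So 5·(-14043) ≡ 1 (mod 70216), hence d ≡ -14043 ≡ 56173 (mod 70216).

56173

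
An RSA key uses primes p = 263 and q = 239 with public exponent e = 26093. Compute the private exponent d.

φ(n) = (p−1)(q−1) = 262·238 = 62356.
Need d with 26093·d ≡ 1 (mod 62356). Apply the extended Euclidean algorithm:
62356 = 2×26093 + 10170
26093 = 2×10170 + 5753
10170 = 1×5753 + 4417
5753 = 1×4417 + 1336
4417 = 3×1336 + 409
1336 = 3×409 + 109
409 = 3×109 + 82
109 = 1×82 + 27
82 = 3×27 + 1
27 = 27×1 + 0
Back-substitute:
1 = 82 − 3·27
1 = −3·109 + 4·82
1 = 4·409 − 15·109
1 = −15·1336 + 49·409
1 = 49·4417 − 162·1336
1 = −162·5753 + 211·4417
1 = 211·10170 − 373·5753
1 = −373·26093 + 957·10170
1 = 957·62356 − 2287·26093
So 26093·(-2287) ≡ 1 (mod 62356), hence d ≡ -2287 ≡ 60069 (mod 62356).

60069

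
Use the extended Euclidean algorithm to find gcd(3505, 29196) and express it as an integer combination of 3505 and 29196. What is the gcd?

Repeated division:
29196 = 8×3505 + 1156
3505 = 3×1156 + 37
1156 = 31×37 + 9
37 = 4×9 + 1
9 = 9×1 + 0
gcd(3505, 29196) = 1.
Working backward:
1 = 37 − 4·9
1 = −4·1156 + 125·37
1 = 125·3505 − 379·1156
1 = −379·29196 + 3157·3505
So 1 = (-379)·29196 + (3157)·3505.

1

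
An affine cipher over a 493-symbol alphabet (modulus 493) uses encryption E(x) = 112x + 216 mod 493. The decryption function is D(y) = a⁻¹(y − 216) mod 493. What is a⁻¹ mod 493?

471

Extended Euclidean algorithm:
493 = 4·112 + 45
112 = 2·45 + 22
45 = 2·22 + 1
22 = 22·1 + 0
gcd = 1, so the inverse exists. Back-substitute:
1 = 45 − 2·22
1 = −2·112 + 5·45
1 = 5·493 − 22·112
So 112·(-22) ≡ 1 (mod 493), and -22 ≡ 471 (mod 493).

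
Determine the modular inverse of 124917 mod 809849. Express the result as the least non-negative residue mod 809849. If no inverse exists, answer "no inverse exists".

784727

Apply the Euclidean algorithm to 809849 and 124917:
809849 = 6*124917 + 60347
124917 = 2*60347 + 4223
60347 = 14*4223 + 1225
4223 = 3*1225 + 548
1225 = 2*548 + 129
548 = 4*129 + 32
129 = 4*32 + 1
32 = 32*1 + 0
Since gcd(124917, 809849) = 1, back-substitute to write 1 as a combination:
1 = 129 − 4·32
1 = −4·548 + 17·129
1 = 17·1225 − 38·548
1 = −38·4223 + 131·1225
1 = 131·60347 − 1872·4223
1 = −1872·124917 + 3875·60347
1 = 3875·809849 − 25122·124917
Hence 124917⁻¹ ≡ -25122 ≡ 784727 (mod 809849).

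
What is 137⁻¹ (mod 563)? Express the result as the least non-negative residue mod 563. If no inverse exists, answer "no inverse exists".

Apply the Euclidean algorithm to 563 and 137:
563 = 4·137 + 15
137 = 9·15 + 2
15 = 7·2 + 1
2 = 2·1 + 0
The gcd is 1. Working backward:
1 = 15 − 7·2
1 = −7·137 + 64·15
1 = 64·563 − 263·137
Thus 137·(-263) ≡ 1 (mod 563); reducing, -263 mod 563 = 300.

300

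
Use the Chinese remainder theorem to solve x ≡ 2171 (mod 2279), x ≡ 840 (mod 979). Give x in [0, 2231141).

Write x = 2171 + 2279·k. Then 2279·k ≡ 840 − 2171 ≡ 627 (mod 979).
Need 2279⁻¹ mod 979. Extended Euclid on (979, 321):
979 = 3*321 + 16
321 = 20*16 + 1
16 = 16*1 + 0
Back-substitute:
1 = 321 − 20·16
1 = −20·979 + 61·321
2279⁻¹ ≡ 61 (mod 979), so k ≡ 61·627 ≡ 66 (mod 979).
x = 2171 + 2279·66 = 152585.

152585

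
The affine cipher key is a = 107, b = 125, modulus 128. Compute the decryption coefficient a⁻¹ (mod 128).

67

gcd(128, 107) by repeated division:
128 = 1*107 + 21
107 = 5*21 + 2
21 = 10*2 + 1
2 = 2*1 + 0
Since gcd(107, 128) = 1, back-substitute to write 1 as a combination:
1 = 21 − 10·2
1 = −10·107 + 51·21
1 = 51·128 − 61·107
Thus 107·(-61) ≡ 1 (mod 128); reducing, -61 mod 128 = 67.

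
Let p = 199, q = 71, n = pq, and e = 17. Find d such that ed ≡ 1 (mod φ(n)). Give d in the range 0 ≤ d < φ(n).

φ(n) = (p−1)(q−1) = 198·70 = 13860.
Need d with 17·d ≡ 1 (mod 13860). Apply the extended Euclidean algorithm:
13860 = 815*17 + 5
17 = 3*5 + 2
5 = 2*2 + 1
2 = 2*1 + 0
Back-substitute:
1 = 5 − 2·2
1 = −2·17 + 7·5
1 = 7·13860 − 5707·17
So 17·(-5707) ≡ 1 (mod 13860), hence d ≡ -5707 ≡ 8153 (mod 13860).

8153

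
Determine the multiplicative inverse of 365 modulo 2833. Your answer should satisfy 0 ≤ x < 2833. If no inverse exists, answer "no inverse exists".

1498

Extended Euclidean algorithm:
2833 = 7×365 + 278
365 = 1×278 + 87
278 = 3×87 + 17
87 = 5×17 + 2
17 = 8×2 + 1
2 = 2×1 + 0
The gcd is 1. Working backward:
1 = 17 − 8·2
1 = −8·87 + 41·17
1 = 41·278 − 131·87
1 = −131·365 + 172·278
1 = 172·2833 − 1335·365
Hence 365⁻¹ ≡ -1335 ≡ 1498 (mod 2833).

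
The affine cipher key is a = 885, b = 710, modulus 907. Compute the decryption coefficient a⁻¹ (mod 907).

371

Run Euclid on (907, 885):
907 = 1*885 + 22
885 = 40*22 + 5
22 = 4*5 + 2
5 = 2*2 + 1
2 = 2*1 + 0
The gcd is 1. Working backward:
1 = 5 − 2·2
1 = −2·22 + 9·5
1 = 9·885 − 362·22
1 = −362·907 + 371·885
So 885·371 ≡ 1 (mod 907).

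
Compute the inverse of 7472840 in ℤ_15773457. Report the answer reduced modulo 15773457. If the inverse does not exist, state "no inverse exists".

6828698

Apply the Euclidean algorithm to 15773457 and 7472840:
15773457 = 2*7472840 + 827777
7472840 = 9*827777 + 22847
827777 = 36*22847 + 5285
22847 = 4*5285 + 1707
5285 = 3*1707 + 164
1707 = 10*164 + 67
164 = 2*67 + 30
67 = 2*30 + 7
30 = 4*7 + 2
7 = 3*2 + 1
2 = 2*1 + 0
Since gcd(7472840, 15773457) = 1, back-substitute to write 1 as a combination:
1 = 7 − 3·2
1 = −3·30 + 13·7
1 = 13·67 − 29·30
1 = −29·164 + 71·67
1 = 71·1707 − 739·164
1 = −739·5285 + 2288·1707
1 = 2288·22847 − 9891·5285
1 = −9891·827777 + 358364·22847
1 = 358364·7472840 − 3235167·827777
1 = −3235167·15773457 + 6828698·7472840
So 7472840·6828698 ≡ 1 (mod 15773457).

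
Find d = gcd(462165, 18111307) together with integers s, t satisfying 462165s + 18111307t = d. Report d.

1

Apply Euclid's algorithm to 18111307 and 462165:
18111307 = 39*462165 + 86872
462165 = 5*86872 + 27805
86872 = 3*27805 + 3457
27805 = 8*3457 + 149
3457 = 23*149 + 30
149 = 4*30 + 29
30 = 1*29 + 1
29 = 29*1 + 0
gcd(462165, 18111307) = 1.
Working backward:
1 = 30 − 29
1 = −149 + 5·30
1 = 5·3457 − 116·149
1 = −116·27805 + 933·3457
1 = 933·86872 − 2915·27805
1 = −2915·462165 + 15508·86872
1 = 15508·18111307 − 607727·462165
So 1 = (15508)·18111307 + (-607727)·462165.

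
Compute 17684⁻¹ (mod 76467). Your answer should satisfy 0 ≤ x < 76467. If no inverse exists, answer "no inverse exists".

Extended Euclidean algorithm:
76467 = 4·17684 + 5731
17684 = 3·5731 + 491
5731 = 11·491 + 330
491 = 1·330 + 161
330 = 2·161 + 8
161 = 20·8 + 1
8 = 8·1 + 0
The gcd is 1. Working backward:
1 = 161 − 20·8
1 = −20·330 + 41·161
1 = 41·491 − 61·330
1 = −61·5731 + 712·491
1 = 712·17684 − 2197·5731
1 = −2197·76467 + 9500·17684
So 17684·9500 ≡ 1 (mod 76467).

9500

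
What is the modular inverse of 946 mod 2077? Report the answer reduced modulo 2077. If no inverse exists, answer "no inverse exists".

1583

gcd(2077, 946) by repeated division:
2077 = 2·946 + 185
946 = 5·185 + 21
185 = 8·21 + 17
21 = 1·17 + 4
17 = 4·4 + 1
4 = 4·1 + 0
gcd = 1, so the inverse exists. Back-substitute:
1 = 17 − 4·4
1 = −4·21 + 5·17
1 = 5·185 − 44·21
1 = −44·946 + 225·185
1 = 225·2077 − 494·946
Hence 946⁻¹ ≡ -494 ≡ 1583 (mod 2077).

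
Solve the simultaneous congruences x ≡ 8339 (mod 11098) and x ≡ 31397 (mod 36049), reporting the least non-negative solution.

288855985

Write x = 8339 + 11098·k. Then 11098·k ≡ 31397 − 8339 ≡ 23058 (mod 36049).
Need 11098⁻¹ mod 36049. Extended Euclid on (36049, 11098):
36049 = 3*11098 + 2755
11098 = 4*2755 + 78
2755 = 35*78 + 25
78 = 3*25 + 3
25 = 8*3 + 1
3 = 3*1 + 0
Back-substitute:
1 = 25 − 8·3
1 = −8·78 + 25·25
1 = 25·2755 − 883·78
1 = −883·11098 + 3557·2755
1 = 3557·36049 − 11554·11098
11098⁻¹ ≡ 24495 (mod 36049), so k ≡ 24495·23058 ≡ 26027 (mod 36049).
x = 8339 + 11098·26027 = 288855985.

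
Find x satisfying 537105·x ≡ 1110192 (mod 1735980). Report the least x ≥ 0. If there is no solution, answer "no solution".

no solution

gcd(537105, 1735980):
1735980 = 3*537105 + 124665
537105 = 4*124665 + 38445
124665 = 3*38445 + 9330
38445 = 4*9330 + 1125
9330 = 8*1125 + 330
1125 = 3*330 + 135
330 = 2*135 + 60
135 = 2*60 + 15
60 = 4*15 + 0
gcd = 15, but 15 ∤ 1110192, so the congruence has no solution.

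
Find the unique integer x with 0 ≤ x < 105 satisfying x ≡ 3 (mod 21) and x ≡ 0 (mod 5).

45

Write x = 3 + 21·k. Then 21·k ≡ 0 − 3 ≡ 2 (mod 5).
Need 21⁻¹ mod 5. Extended Euclid on (5, 1):
5 = 5*1 + 0
21⁻¹ ≡ 1 (mod 5), so k ≡ 1·2 ≡ 2 (mod 5).
x = 3 + 21·2 = 45.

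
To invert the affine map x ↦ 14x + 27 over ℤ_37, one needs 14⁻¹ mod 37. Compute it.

Run Euclid on (37, 14):
37 = 2·14 + 9
14 = 1·9 + 5
9 = 1·5 + 4
5 = 1·4 + 1
4 = 4·1 + 0
The gcd is 1. Working backward:
1 = 5 − 4
1 = −9 + 2·5
1 = 2·14 − 3·9
1 = −3·37 + 8·14
So 14·8 ≡ 1 (mod 37).

8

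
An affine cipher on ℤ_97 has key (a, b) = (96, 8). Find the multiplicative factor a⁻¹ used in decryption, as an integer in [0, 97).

96

Apply the Euclidean algorithm to 97 and 96:
97 = 1*96 + 1
96 = 96*1 + 0
The gcd is 1. Working backward:
1 = 97 − 96
So 96·(-1) ≡ 1 (mod 97), and -1 ≡ 96 (mod 97).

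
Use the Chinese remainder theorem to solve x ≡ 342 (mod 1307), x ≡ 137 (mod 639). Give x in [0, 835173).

Write x = 342 + 1307·k. Then 1307·k ≡ 137 − 342 ≡ 434 (mod 639).
Need 1307⁻¹ mod 639. Extended Euclid on (639, 29):
639 = 22×29 + 1
29 = 29×1 + 0
Back-substitute:
1 = 639 − 22·29
1307⁻¹ ≡ 617 (mod 639), so k ≡ 617·434 ≡ 37 (mod 639).
x = 342 + 1307·37 = 48701.

48701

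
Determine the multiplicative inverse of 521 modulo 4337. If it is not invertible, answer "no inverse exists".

4029

Extended Euclidean algorithm:
4337 = 8·521 + 169
521 = 3·169 + 14
169 = 12·14 + 1
14 = 14·1 + 0
Since gcd(521, 4337) = 1, back-substitute to write 1 as a combination:
1 = 169 − 12·14
1 = −12·521 + 37·169
1 = 37·4337 − 308·521
So 521·(-308) ≡ 1 (mod 4337), and -308 ≡ 4029 (mod 4337).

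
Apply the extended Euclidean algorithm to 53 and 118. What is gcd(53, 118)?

1

Euclidean algorithm:
118 = 2*53 + 12
53 = 4*12 + 5
12 = 2*5 + 2
5 = 2*2 + 1
2 = 2*1 + 0
gcd(53, 118) = 1.
Express as a combination:
1 = 5 − 2·2
1 = −2·12 + 5·5
1 = 5·53 − 22·12
1 = −22·118 + 49·53
So 1 = (-22)·118 + (49)·53.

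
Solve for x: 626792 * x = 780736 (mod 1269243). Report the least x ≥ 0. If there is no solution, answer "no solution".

First find gcd(626792, 1269243):
1269243 = 2·626792 + 15659
626792 = 40·15659 + 432
15659 = 36·432 + 107
432 = 4·107 + 4
107 = 26·4 + 3
4 = 1·3 + 1
3 = 3·1 + 0
gcd = 1, so a unique solution mod 1269243 exists.
Back-substitute for the Bézout coefficients:
1 = 4 − 3
1 = −107 + 27·4
1 = 27·432 − 109·107
1 = −109·15659 + 3951·432
1 = 3951·626792 − 158149·15659
1 = −158149·1269243 + 320249·626792
So 626792·(320249) ≡ 1 (mod 1269243), giving 626792⁻¹ ≡ 320249.
x ≡ 626792⁻¹·780736 ≡ 320249·780736 ≡ 475451 (mod 1269243).

475451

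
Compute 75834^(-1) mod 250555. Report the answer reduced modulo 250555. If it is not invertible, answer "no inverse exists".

Apply the Euclidean algorithm to 250555 and 75834:
250555 = 3×75834 + 23053
75834 = 3×23053 + 6675
23053 = 3×6675 + 3028
6675 = 2×3028 + 619
3028 = 4×619 + 552
619 = 1×552 + 67
552 = 8×67 + 16
67 = 4×16 + 3
16 = 5×3 + 1
3 = 3×1 + 0
The gcd is 1. Working backward:
1 = 16 − 5·3
1 = −5·67 + 21·16
1 = 21·552 − 173·67
1 = −173·619 + 194·552
1 = 194·3028 − 949·619
1 = −949·6675 + 2092·3028
1 = 2092·23053 − 7225·6675
1 = −7225·75834 + 23767·23053
1 = 23767·250555 − 78526·75834
So 75834·(-78526) ≡ 1 (mod 250555), and -78526 ≡ 172029 (mod 250555).

172029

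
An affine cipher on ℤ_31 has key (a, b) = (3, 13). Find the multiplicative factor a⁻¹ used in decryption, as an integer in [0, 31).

Apply the Euclidean algorithm to 31 and 3:
31 = 10×3 + 1
3 = 3×1 + 0
The gcd is 1. Working backward:
1 = 31 − 10·3
Hence 3⁻¹ ≡ -10 ≡ 21 (mod 31).

21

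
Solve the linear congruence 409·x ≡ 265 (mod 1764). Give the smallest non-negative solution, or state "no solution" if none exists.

First find gcd(409, 1764):
1764 = 4·409 + 128
409 = 3·128 + 25
128 = 5·25 + 3
25 = 8·3 + 1
3 = 3·1 + 0
gcd = 1, so a unique solution mod 1764 exists.
Back-substitute for the Bézout coefficients:
1 = 25 − 8·3
1 = −8·128 + 41·25
1 = 41·409 − 131·128
1 = −131·1764 + 565·409
So 409·(565) ≡ 1 (mod 1764), giving 409⁻¹ ≡ 565.
x ≡ 409⁻¹·265 ≡ 565·265 ≡ 1549 (mod 1764).

1549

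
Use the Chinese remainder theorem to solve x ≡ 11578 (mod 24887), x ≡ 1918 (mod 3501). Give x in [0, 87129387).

58993768

Write x = 11578 + 24887·k. Then 24887·k ≡ 1918 − 11578 ≡ 843 (mod 3501).
Need 24887⁻¹ mod 3501. Extended Euclid on (3501, 380):
3501 = 9×380 + 81
380 = 4×81 + 56
81 = 1×56 + 25
56 = 2×25 + 6
25 = 4×6 + 1
6 = 6×1 + 0
Back-substitute:
1 = 25 − 4·6
1 = −4·56 + 9·25
1 = 9·81 − 13·56
1 = −13·380 + 61·81
1 = 61·3501 − 562·380
24887⁻¹ ≡ 2939 (mod 3501), so k ≡ 2939·843 ≡ 2370 (mod 3501).
x = 11578 + 24887·2370 = 58993768.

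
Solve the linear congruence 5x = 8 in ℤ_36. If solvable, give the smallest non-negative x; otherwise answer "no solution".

16

First find gcd(5, 36):
36 = 7×5 + 1
5 = 5×1 + 0
gcd = 1, so a unique solution mod 36 exists.
Back-substitute for the Bézout coefficients:
1 = 36 − 7·5
So 5·(-7) ≡ 1 (mod 36), giving 5⁻¹ ≡ 29.
x ≡ 5⁻¹·8 ≡ 29·8 ≡ 16 (mod 36).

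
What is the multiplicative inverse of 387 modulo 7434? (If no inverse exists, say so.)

no inverse exists

Compute gcd(387, 7434):
7434 = 19*387 + 81
387 = 4*81 + 63
81 = 1*63 + 18
63 = 3*18 + 9
18 = 2*9 + 0
The gcd is 9, not 1, hence no inverse exists.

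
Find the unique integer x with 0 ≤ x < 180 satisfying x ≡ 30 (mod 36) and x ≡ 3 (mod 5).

138

Write x = 30 + 36·k. Then 36·k ≡ 3 − 30 ≡ 3 (mod 5).
Need 36⁻¹ mod 5. Extended Euclid on (5, 1):
5 = 5×1 + 0
36⁻¹ ≡ 1 (mod 5), so k ≡ 1·3 ≡ 3 (mod 5).
x = 30 + 36·3 = 138.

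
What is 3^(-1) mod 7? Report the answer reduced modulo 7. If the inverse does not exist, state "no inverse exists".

5

Run Euclid on (7, 3):
7 = 2×3 + 1
3 = 3×1 + 0
The gcd is 1. Working backward:
1 = 7 − 2·3
Hence 3⁻¹ ≡ -2 ≡ 5 (mod 7).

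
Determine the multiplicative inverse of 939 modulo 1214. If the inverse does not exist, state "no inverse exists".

1033

Apply the Euclidean algorithm to 1214 and 939:
1214 = 1*939 + 275
939 = 3*275 + 114
275 = 2*114 + 47
114 = 2*47 + 20
47 = 2*20 + 7
20 = 2*7 + 6
7 = 1*6 + 1
6 = 6*1 + 0
The gcd is 1. Working backward:
1 = 7 − 6
1 = −20 + 3·7
1 = 3·47 − 7·20
1 = −7·114 + 17·47
1 = 17·275 − 41·114
1 = −41·939 + 140·275
1 = 140·1214 − 181·939
Thus 939·(-181) ≡ 1 (mod 1214); reducing, -181 mod 1214 = 1033.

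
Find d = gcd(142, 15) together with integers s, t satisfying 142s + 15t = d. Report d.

Apply Euclid's algorithm to 142 and 15:
142 = 9×15 + 7
15 = 2×7 + 1
7 = 7×1 + 0
gcd(142, 15) = 1.
Working backward:
1 = 15 − 2·7
1 = −2·142 + 19·15
So 1 = (-2)·142 + (19)·15.

1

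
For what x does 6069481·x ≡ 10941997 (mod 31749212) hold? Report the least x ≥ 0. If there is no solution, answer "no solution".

First find gcd(6069481, 31749212):
31749212 = 5×6069481 + 1401807
6069481 = 4×1401807 + 462253
1401807 = 3×462253 + 15048
462253 = 30×15048 + 10813
15048 = 1×10813 + 4235
10813 = 2×4235 + 2343
4235 = 1×2343 + 1892
2343 = 1×1892 + 451
1892 = 4×451 + 88
451 = 5×88 + 11
88 = 8×11 + 0
gcd = 11 and 11 | 10941997, so solutions exist. Divide through by 11: 551771x ≡ 994727 (mod 2886292).
Now find 551771⁻¹ mod 2886292:
2886292 = 5*551771 + 127437
551771 = 4*127437 + 42023
127437 = 3*42023 + 1368
42023 = 30*1368 + 983
1368 = 1*983 + 385
983 = 2*385 + 213
385 = 1*213 + 172
213 = 1*172 + 41
172 = 4*41 + 8
41 = 5*8 + 1
8 = 8*1 + 0
Back-substitute:
1 = 41 − 5·8
1 = −5·172 + 21·41
1 = 21·213 − 26·172
1 = −26·385 + 47·213
1 = 47·983 − 120·385
1 = −120·1368 + 167·983
1 = 167·42023 − 5130·1368
1 = −5130·127437 + 15557·42023
1 = 15557·551771 − 67358·127437
1 = −67358·2886292 + 352347·551771
So 551771⁻¹ ≡ 352347 (mod 2886292).
Then x ≡ 352347·994727 ≡ 864125 (mod 2886292); the smallest non-negative solution is x = 864125.

864125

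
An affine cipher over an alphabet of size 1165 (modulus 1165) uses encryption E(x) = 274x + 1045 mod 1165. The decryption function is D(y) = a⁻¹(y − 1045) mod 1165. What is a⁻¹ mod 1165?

574

Apply the Euclidean algorithm to 1165 and 274:
1165 = 4*274 + 69
274 = 3*69 + 67
69 = 1*67 + 2
67 = 33*2 + 1
2 = 2*1 + 0
gcd = 1, so the inverse exists. Back-substitute:
1 = 67 − 33·2
1 = −33·69 + 34·67
1 = 34·274 − 135·69
1 = −135·1165 + 574·274
So 274·574 ≡ 1 (mod 1165).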